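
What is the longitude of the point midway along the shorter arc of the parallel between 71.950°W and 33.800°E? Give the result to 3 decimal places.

19.075°W

Signed shortest Δλ from -71.950° to +33.800° is +105.750°.
Midpoint longitude = -71.950° + (+105.750°)/2 = -71.950° + 52.875° = -19.075°.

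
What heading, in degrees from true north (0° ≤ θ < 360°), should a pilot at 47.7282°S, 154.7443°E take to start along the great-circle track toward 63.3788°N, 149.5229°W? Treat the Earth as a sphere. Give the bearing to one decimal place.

25.2°

Δλ = -149.5229 − 154.7443 = -304.2672°; wrapped into (−180°, 180°]: 55.7328°.
θ = atan2( sin Δλ · cos φ₂ , cos φ₁ · sin φ₂ − sin φ₁ · cos φ₂ · cos Δλ )
  = atan2(0.37031, 0.78803) = 25.170° → normalised to [0°, 360°): 25.170°.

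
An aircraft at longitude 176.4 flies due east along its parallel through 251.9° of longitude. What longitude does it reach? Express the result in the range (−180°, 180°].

Start at +176.4°; shift +251.9° → +428.3°.
+428.3° lies outside (−180°, 180°]; subtract 360° → +68.3°.

+68.3°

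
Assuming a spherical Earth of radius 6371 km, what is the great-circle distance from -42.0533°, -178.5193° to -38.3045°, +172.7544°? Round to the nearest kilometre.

Δλ = 172.7544 − -178.5193 = 351.2737°; wrapped into (−180°, 180°]: -8.7263°.
Δφ = -38.3045 − -42.0533 = 3.7488°.
a = sin²(Δφ/2) + cos φ₁ · cos φ₂ · sin²(Δλ/2) = 0.004442.
c = 2·atan2(√a, √(1−a)) = 0.13340 rad → d = 6371·c ≈ 849.89 km.

850 km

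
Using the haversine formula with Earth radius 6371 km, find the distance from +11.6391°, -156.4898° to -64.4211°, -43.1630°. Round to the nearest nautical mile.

Δλ = -43.1630 − -156.4898 = 113.3268°.
Δφ = -64.4211 − 11.6391 = -76.0602°.
a = sin²(Δφ/2) + cos φ₁ · cos φ₂ · sin²(Δλ/2) = 0.674711.
c = 2·atan2(√a, √(1−a)) = 1.92775 rad → d = 6371·c ≈ 12281.70 km ≈ 6631.59 nmi.

6632 nmi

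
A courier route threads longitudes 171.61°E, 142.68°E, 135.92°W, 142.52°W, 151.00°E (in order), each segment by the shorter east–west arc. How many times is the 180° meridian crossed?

2

Leg 1: +171.61° → +142.68°, shortest Δλ = -28.93° (west) — does not cross 180°.
Leg 2: +142.68° → -135.92°, shortest Δλ = 81.4° (east) — crosses 180°.
Leg 3: -135.92° → -142.52°, shortest Δλ = -6.6° (west) — does not cross 180°.
Leg 4: -142.52° → +151.00°, shortest Δλ = -66.48° (west) — crosses 180°.
Total crossings: 2.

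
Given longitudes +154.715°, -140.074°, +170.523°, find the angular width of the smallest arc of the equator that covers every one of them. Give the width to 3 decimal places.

Sort the longitudes: -140.074°, +154.715°, +170.523°.
Eastward gaps between consecutive values (wrapping around): 294.789°, 15.808°, 49.403°.
Largest gap = 294.789° ⇒ minimal covering band is its complement: 360° − 294.789° = 65.211°.
Band runs from +154.715° eastward to -140.074°, crossing the antimeridian.

65.211°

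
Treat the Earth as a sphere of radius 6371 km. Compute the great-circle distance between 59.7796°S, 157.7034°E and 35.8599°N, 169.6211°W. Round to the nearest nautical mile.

Δλ = -169.6211 − 157.7034 = -327.3245°; wrapped into (−180°, 180°]: 32.6755°.
Δφ = 35.8599 − -59.7796 = 95.6395°.
a = sin²(Δφ/2) + cos φ₁ · cos φ₂ · sin²(Δλ/2) = 0.581413.
c = 2·atan2(√a, √(1−a)) = 1.73435 rad → d = 6371·c ≈ 11049.55 km ≈ 5966.28 nmi.

5966 nmi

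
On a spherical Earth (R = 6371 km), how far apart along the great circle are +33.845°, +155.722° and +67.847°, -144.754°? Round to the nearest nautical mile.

Δλ = -144.754 − 155.722 = -300.476°; wrapped into (−180°, 180°]: 59.524°.
Δφ = 67.847 − 33.845 = 34.002°.
a = sin²(Δφ/2) + cos φ₁ · cos φ₂ · sin²(Δλ/2) = 0.162663.
c = 2·atan2(√a, √(1−a)) = 0.83027 rad → d = 6371·c ≈ 5289.67 km ≈ 2856.19 nmi.

2856 nmi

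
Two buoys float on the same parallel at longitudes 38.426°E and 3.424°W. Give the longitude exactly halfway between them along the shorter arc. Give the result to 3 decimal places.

Signed shortest Δλ from +38.426° to -3.424° is -41.850°.
Midpoint longitude = +38.426° + (-41.850°)/2 = +38.426° − 20.925° = +17.501°.

17.501°E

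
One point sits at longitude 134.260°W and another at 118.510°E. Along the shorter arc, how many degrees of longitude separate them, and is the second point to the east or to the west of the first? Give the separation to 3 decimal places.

107.230° west

Raw difference: 118.510 − -134.260 = 252.77°.
Normalise into (−180°, 180°]: 252.77° − 360° = -107.23°.
Negative ⇒ the second point lies to the west; separation 107.230°.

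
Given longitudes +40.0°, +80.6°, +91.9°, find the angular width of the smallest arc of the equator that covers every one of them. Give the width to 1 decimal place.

Sort the longitudes: +40.0°, +80.6°, +91.9°.
Eastward gaps between consecutive values (wrapping around): 40.6°, 11.3°, 308.1°.
Largest gap = 308.1° ⇒ minimal covering band is its complement: 360° − 308.1° = 51.9°.
Band runs from +40.0° eastward to +91.9°.

51.9°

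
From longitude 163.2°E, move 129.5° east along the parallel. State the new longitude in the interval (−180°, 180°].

67.3°W

Start at +163.2°; shift +129.5° → +292.7°.
+292.7° lies outside (−180°, 180°]; subtract 360° → -67.3°.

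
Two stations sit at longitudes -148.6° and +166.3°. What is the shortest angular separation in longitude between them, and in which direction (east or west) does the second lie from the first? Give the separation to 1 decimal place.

Raw difference: 166.3 − -148.6 = 314.9°.
Normalise into (−180°, 180°]: 314.9° − 360° = -45.1°.
Negative ⇒ the second point lies to the west; separation 45.1°.

45.1° west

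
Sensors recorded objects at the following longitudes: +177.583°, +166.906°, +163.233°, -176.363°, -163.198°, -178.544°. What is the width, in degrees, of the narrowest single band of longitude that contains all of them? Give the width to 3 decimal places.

33.569°

Sort the longitudes: -178.544°, -176.363°, -163.198°, +163.233°, +166.906°, +177.583°.
Eastward gaps between consecutive values (wrapping around): 2.181°, 13.165°, 326.431°, 3.673°, 10.677°, 3.873°.
Largest gap = 326.431° ⇒ minimal covering band is its complement: 360° − 326.431° = 33.569°.
Band runs from +163.233° eastward to -163.198°, crossing the antimeridian.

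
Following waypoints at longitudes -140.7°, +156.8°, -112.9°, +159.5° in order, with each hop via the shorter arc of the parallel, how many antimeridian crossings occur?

3

Leg 1: -140.7° → +156.8°, shortest Δλ = -62.5° (west) — crosses 180°.
Leg 2: +156.8° → -112.9°, shortest Δλ = 90.3° (east) — crosses 180°.
Leg 3: -112.9° → +159.5°, shortest Δλ = -87.6° (west) — crosses 180°.
Total crossings: 3.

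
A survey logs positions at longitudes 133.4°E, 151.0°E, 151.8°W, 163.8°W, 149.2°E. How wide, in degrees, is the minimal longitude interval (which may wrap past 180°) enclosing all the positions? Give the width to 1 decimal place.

74.8°

Sort the longitudes: -163.8°, -151.8°, +133.4°, +149.2°, +151.0°.
Eastward gaps between consecutive values (wrapping around): 12.0°, 285.2°, 15.8°, 1.8°, 45.2°.
Largest gap = 285.2° ⇒ minimal covering band is its complement: 360° − 285.2° = 74.8°.
Band runs from +133.4° eastward to -151.8°, crossing the antimeridian.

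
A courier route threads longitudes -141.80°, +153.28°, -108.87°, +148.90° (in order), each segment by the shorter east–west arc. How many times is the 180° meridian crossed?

Leg 1: -141.80° → +153.28°, shortest Δλ = -64.92° (west) — crosses 180°.
Leg 2: +153.28° → -108.87°, shortest Δλ = 97.85° (east) — crosses 180°.
Leg 3: -108.87° → +148.90°, shortest Δλ = -102.23° (west) — crosses 180°.
Total crossings: 3.

3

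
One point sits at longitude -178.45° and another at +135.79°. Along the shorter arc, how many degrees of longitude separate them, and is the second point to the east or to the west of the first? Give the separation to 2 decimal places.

45.76° west

Raw difference: 135.79 − -178.45 = 314.24°.
Normalise into (−180°, 180°]: 314.24° − 360° = -45.76°.
Negative ⇒ the second point lies to the west; separation 45.76°.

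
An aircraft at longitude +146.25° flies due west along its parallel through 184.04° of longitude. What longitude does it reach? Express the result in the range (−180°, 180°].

Start at +146.25°; shift −184.04° → -37.79°.
-37.79° already lies in (−180°, 180°].

-37.79°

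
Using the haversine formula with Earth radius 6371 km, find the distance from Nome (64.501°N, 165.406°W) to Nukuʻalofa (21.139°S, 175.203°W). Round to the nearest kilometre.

9560 km

Δλ = -175.203 − -165.406 = -9.797°.
Δφ = -21.139 − 64.501 = -85.640°.
a = sin²(Δφ/2) + cos φ₁ · cos φ₂ · sin²(Δλ/2) = 0.464916.
c = 2·atan2(√a, √(1−a)) = 1.50057 rad → d = 6371·c ≈ 9560.14 km.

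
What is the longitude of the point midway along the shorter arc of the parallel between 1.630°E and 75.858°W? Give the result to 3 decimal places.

37.114°W

Signed shortest Δλ from +1.630° to -75.858° is -77.488°.
Midpoint longitude = +1.630° + (-77.488°)/2 = +1.630° − 38.744° = -37.114°.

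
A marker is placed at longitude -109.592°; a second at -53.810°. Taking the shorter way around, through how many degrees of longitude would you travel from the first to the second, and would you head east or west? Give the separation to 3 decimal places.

Raw difference: -53.810 − -109.592 = 55.782°.
Normalise into (−180°, 180°]: 55.782° stays 55.782°.
Positive ⇒ the second point lies to the east; separation 55.782°.

55.782° east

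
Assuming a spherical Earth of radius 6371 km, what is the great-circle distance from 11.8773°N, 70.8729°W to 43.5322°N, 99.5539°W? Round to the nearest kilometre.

Δλ = -99.5539 − -70.8729 = -28.6810°.
Δφ = 43.5322 − 11.8773 = 31.6549°.
a = sin²(Δφ/2) + cos φ₁ · cos φ₂ · sin²(Δλ/2) = 0.117912.
c = 2·atan2(√a, √(1−a)) = 0.70103 rad → d = 6371·c ≈ 4466.28 km.

4466 km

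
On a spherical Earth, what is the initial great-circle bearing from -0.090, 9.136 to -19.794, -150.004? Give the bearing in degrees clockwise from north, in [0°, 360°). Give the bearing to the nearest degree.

Δλ = -150.004 − 9.136 = -159.140°.
θ = atan2( sin Δλ · cos φ₂ , cos φ₁ · sin φ₂ − sin φ₁ · cos φ₂ · cos Δλ )
  = atan2(-0.33505, -0.34002) = -135.422° → normalised to [0°, 360°): 224.578°.

225°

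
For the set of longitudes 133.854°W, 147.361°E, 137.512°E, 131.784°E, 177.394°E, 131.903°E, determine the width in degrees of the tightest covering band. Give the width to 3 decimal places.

Sort the longitudes: -133.854°, +131.784°, +131.903°, +137.512°, +147.361°, +177.394°.
Eastward gaps between consecutive values (wrapping around): 265.638°, 0.119°, 5.609°, 9.849°, 30.033°, 48.752°.
Largest gap = 265.638° ⇒ minimal covering band is its complement: 360° − 265.638° = 94.362°.
Band runs from +131.784° eastward to -133.854°, crossing the antimeridian.

94.362°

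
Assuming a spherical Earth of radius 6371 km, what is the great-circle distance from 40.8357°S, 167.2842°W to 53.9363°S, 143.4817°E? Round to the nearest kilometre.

Δλ = 143.4817 − -167.2842 = 310.7659°; wrapped into (−180°, 180°]: -49.2341°.
Δφ = -53.9363 − -40.8357 = -13.1006°.
a = sin²(Δφ/2) + cos φ₁ · cos φ₂ · sin²(Δλ/2) = 0.090295.
c = 2·atan2(√a, √(1−a)) = 0.61042 rad → d = 6371·c ≈ 3888.96 km.

3889 km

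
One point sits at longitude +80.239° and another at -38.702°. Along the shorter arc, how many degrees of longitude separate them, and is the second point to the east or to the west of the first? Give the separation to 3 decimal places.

Raw difference: -38.702 − 80.239 = -118.941°.
Normalise into (−180°, 180°]: -118.941° stays -118.941°.
Negative ⇒ the second point lies to the west; separation 118.941°.

118.941° west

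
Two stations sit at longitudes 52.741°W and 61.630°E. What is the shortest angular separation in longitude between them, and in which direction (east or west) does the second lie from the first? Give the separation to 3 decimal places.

Raw difference: 61.630 − -52.741 = 114.371°.
Normalise into (−180°, 180°]: 114.371° stays 114.371°.
Positive ⇒ the second point lies to the east; separation 114.371°.

114.371° east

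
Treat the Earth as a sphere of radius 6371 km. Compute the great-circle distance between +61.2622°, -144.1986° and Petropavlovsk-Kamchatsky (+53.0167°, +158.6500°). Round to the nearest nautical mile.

1860 nmi

Δλ = 158.6500 − -144.1986 = 302.8486°; wrapped into (−180°, 180°]: -57.1514°.
Δφ = 53.0167 − 61.2622 = -8.2455°.
a = sin²(Δφ/2) + cos φ₁ · cos φ₂ · sin²(Δλ/2) = 0.071344.
c = 2·atan2(√a, √(1−a)) = 0.54077 rad → d = 6371·c ≈ 3445.26 km ≈ 1860.29 nmi.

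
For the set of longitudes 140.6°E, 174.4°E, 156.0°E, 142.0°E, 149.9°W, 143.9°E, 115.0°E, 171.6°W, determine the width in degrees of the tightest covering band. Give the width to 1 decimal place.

Sort the longitudes: -171.6°, -149.9°, +115.0°, +140.6°, +142.0°, +143.9°, +156.0°, +174.4°.
Eastward gaps between consecutive values (wrapping around): 21.7°, 264.9°, 25.6°, 1.4°, 1.9°, 12.1°, 18.4°, 14.0°.
Largest gap = 264.9° ⇒ minimal covering band is its complement: 360° − 264.9° = 95.1°.
Band runs from +115.0° eastward to -149.9°, crossing the antimeridian.

95.1°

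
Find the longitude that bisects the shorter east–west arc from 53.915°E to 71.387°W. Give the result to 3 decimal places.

Signed shortest Δλ from +53.915° to -71.387° is -125.302°.
Midpoint longitude = +53.915° + (-125.302°)/2 = +53.915° − 62.651° = -8.736°.

8.736°W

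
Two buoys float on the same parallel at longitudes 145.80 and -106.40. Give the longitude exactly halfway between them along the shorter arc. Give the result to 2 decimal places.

-160.30°

Signed shortest Δλ from +145.80° to -106.40° is +107.80°.
Midpoint longitude = +145.80° + (+107.80°)/2 = +145.80° + 53.90° = +199.70°.
Normalise into (−180°, 180°]: -160.30°.
(The naïve average (+145.80 + -106.40)/2 = 19.7° is on the wrong side of the globe.)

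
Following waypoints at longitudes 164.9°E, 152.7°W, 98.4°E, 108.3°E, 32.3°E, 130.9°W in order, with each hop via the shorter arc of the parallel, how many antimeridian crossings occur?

Leg 1: +164.9° → -152.7°, shortest Δλ = 42.4° (east) — crosses 180°.
Leg 2: -152.7° → +98.4°, shortest Δλ = -108.9° (west) — crosses 180°.
Leg 3: +98.4° → +108.3°, shortest Δλ = 9.9° (east) — does not cross 180°.
Leg 4: +108.3° → +32.3°, shortest Δλ = -76.0° (west) — does not cross 180°.
Leg 5: +32.3° → -130.9°, shortest Δλ = -163.2° (west) — does not cross 180°.
Total crossings: 2.

2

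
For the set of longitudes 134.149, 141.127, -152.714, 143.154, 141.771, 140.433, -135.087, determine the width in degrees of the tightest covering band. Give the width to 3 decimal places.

90.764°

Sort the longitudes: -152.714°, -135.087°, +134.149°, +140.433°, +141.127°, +141.771°, +143.154°.
Eastward gaps between consecutive values (wrapping around): 17.627°, 269.236°, 6.284°, 0.694°, 0.644°, 1.383°, 64.132°.
Largest gap = 269.236° ⇒ minimal covering band is its complement: 360° − 269.236° = 90.764°.
Band runs from +134.149° eastward to -135.087°, crossing the antimeridian.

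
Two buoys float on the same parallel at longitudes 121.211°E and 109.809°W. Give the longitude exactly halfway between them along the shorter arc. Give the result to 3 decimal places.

Signed shortest Δλ from +121.211° to -109.809° is +128.980°.
Midpoint longitude = +121.211° + (+128.980°)/2 = +121.211° + 64.490° = +185.701°.
Normalise into (−180°, 180°]: -174.299°.
(The naïve average (+121.211 + -109.809)/2 = 5.701° is on the wrong side of the globe.)

174.299°W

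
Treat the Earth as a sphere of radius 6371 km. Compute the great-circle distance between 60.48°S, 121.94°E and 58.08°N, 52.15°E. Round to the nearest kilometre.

14504 km

Δλ = 52.15 − 121.94 = -69.79°.
Δφ = 58.08 − -60.48 = 118.56°.
a = sin²(Δφ/2) + cos φ₁ · cos φ₂ · sin²(Δλ/2) = 0.824300.
c = 2·atan2(√a, √(1−a)) = 2.27654 rad → d = 6371·c ≈ 14503.84 km.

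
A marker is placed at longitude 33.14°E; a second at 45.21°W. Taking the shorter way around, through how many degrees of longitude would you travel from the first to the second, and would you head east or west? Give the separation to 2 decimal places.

78.35° west

Raw difference: -45.21 − 33.14 = -78.35°.
Normalise into (−180°, 180°]: -78.35° stays -78.35°.
Negative ⇒ the second point lies to the west; separation 78.35°.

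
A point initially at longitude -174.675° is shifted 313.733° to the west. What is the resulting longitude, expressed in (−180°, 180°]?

Start at -174.675°; shift −313.733° → -488.408°.
-488.408° lies outside (−180°, 180°]; add 360° → -128.408°.

-128.408°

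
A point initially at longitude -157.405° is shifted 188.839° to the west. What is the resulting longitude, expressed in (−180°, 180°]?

Start at -157.405°; shift −188.839° → -346.244°.
-346.244° lies outside (−180°, 180°]; add 360° → +13.756°.

+13.756°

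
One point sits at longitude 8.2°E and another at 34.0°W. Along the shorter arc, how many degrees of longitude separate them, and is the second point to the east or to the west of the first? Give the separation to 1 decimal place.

42.2° west

Raw difference: -34.0 − 8.2 = -42.2°.
Normalise into (−180°, 180°]: -42.2° stays -42.2°.
Negative ⇒ the second point lies to the west; separation 42.2°.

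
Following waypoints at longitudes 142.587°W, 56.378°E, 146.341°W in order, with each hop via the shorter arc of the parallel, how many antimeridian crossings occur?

Leg 1: -142.587° → +56.378°, shortest Δλ = -161.035° (west) — crosses 180°.
Leg 2: +56.378° → -146.341°, shortest Δλ = 157.281° (east) — crosses 180°.
Total crossings: 2.

2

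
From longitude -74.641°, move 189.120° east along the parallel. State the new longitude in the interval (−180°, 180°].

Start at -74.641°; shift +189.120° → +114.479°.
+114.479° already lies in (−180°, 180°].

+114.479°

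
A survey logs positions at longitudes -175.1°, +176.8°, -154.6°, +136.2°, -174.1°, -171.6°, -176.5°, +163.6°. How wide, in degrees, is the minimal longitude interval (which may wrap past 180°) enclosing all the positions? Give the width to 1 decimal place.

Sort the longitudes: -176.5°, -175.1°, -174.1°, -171.6°, -154.6°, +136.2°, +163.6°, +176.8°.
Eastward gaps between consecutive values (wrapping around): 1.4°, 1.0°, 2.5°, 17.0°, 290.8°, 27.4°, 13.2°, 6.7°.
Largest gap = 290.8° ⇒ minimal covering band is its complement: 360° − 290.8° = 69.2°.
Band runs from +136.2° eastward to -154.6°, crossing the antimeridian.

69.2°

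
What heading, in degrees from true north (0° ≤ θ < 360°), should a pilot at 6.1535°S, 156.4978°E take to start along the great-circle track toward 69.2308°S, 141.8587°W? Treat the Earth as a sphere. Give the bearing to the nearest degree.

Δλ = -141.8587 − 156.4978 = -298.3565°; wrapped into (−180°, 180°]: 61.6435°.
θ = atan2( sin Δλ · cos φ₂ , cos φ₁ · sin φ₂ − sin φ₁ · cos φ₂ · cos Δλ )
  = atan2(0.31206, -0.91158) = 161.103° → normalised to [0°, 360°): 161.103°.

161°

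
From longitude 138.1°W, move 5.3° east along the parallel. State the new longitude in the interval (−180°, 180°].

132.8°W

Start at -138.1°; shift +5.3° → -132.8°.
-132.8° already lies in (−180°, 180°].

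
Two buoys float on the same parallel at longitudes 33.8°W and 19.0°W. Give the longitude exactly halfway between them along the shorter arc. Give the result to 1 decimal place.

26.4°W

Signed shortest Δλ from -33.8° to -19.0° is +14.8°.
Midpoint longitude = -33.8° + (+14.8°)/2 = -33.8° + 7.4° = -26.4°.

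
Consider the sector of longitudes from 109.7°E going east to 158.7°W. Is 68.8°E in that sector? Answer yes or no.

No

Band width going east from +109.7° to -158.7°: ((-158.7 − 109.7) mod 360) = 91.6°.
Offset of +68.8° east of the west edge: ((68.8 − 109.7) mod 360) = 319.1°.
319.1° > 91.6° ⇒ outside.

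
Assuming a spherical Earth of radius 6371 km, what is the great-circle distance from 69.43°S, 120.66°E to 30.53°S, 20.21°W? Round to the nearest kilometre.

Δλ = -20.21 − 120.66 = -140.87°.
Δφ = -30.53 − -69.43 = 38.90°.
a = sin²(Δφ/2) + cos φ₁ · cos φ₂ · sin²(Δλ/2) = 0.379581.
c = 2·atan2(√a, √(1−a)) = 1.32757 rad → d = 6371·c ≈ 8457.93 km.

8458 km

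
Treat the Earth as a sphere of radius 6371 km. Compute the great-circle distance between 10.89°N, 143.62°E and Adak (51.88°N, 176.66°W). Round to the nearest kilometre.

Δλ = -176.66 − 143.62 = -320.28°; wrapped into (−180°, 180°]: 39.72°.
Δφ = 51.88 − 10.89 = 40.99°.
a = sin²(Δφ/2) + cos φ₁ · cos φ₂ · sin²(Δλ/2) = 0.192550.
c = 2·atan2(√a, √(1−a)) = 0.90854 rad → d = 6371·c ≈ 5788.29 km.

5788 km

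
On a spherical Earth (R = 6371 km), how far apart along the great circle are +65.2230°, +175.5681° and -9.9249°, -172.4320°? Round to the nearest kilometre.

Δλ = -172.4320 − 175.5681 = -348.0001°; wrapped into (−180°, 180°]: 11.9999°.
Δφ = -9.9249 − 65.2230 = -75.1479°.
a = sin²(Δφ/2) + cos φ₁ · cos φ₂ · sin²(Δλ/2) = 0.376348.
c = 2·atan2(√a, √(1−a)) = 1.32090 rad → d = 6371·c ≈ 8415.45 km.

8415 km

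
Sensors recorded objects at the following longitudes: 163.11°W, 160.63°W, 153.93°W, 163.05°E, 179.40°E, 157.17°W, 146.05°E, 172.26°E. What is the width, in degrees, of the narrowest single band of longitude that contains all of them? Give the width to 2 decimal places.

60.02°

Sort the longitudes: -163.11°, -160.63°, -157.17°, -153.93°, +146.05°, +163.05°, +172.26°, +179.40°.
Eastward gaps between consecutive values (wrapping around): 2.48°, 3.46°, 3.24°, 299.98°, 17.00°, 9.21°, 7.14°, 17.49°.
Largest gap = 299.98° ⇒ minimal covering band is its complement: 360° − 299.98° = 60.02°.
Band runs from +146.05° eastward to -153.93°, crossing the antimeridian.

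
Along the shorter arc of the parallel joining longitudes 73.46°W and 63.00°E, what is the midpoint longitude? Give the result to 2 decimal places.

5.23°W

Signed shortest Δλ from -73.46° to +63.00° is +136.46°.
Midpoint longitude = -73.46° + (+136.46°)/2 = -73.46° + 68.23° = -5.23°.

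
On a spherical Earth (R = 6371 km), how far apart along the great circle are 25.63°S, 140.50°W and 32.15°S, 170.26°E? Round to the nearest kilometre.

Δλ = 170.26 − -140.50 = 310.76°; wrapped into (−180°, 180°]: -49.24°.
Δφ = -32.15 − -25.63 = -6.52°.
a = sin²(Δφ/2) + cos φ₁ · cos φ₂ · sin²(Δλ/2) = 0.135717.
c = 2·atan2(√a, √(1−a)) = 0.75457 rad → d = 6371·c ≈ 4807.36 km.

4807 km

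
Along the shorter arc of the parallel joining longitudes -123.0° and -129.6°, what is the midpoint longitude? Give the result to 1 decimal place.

Signed shortest Δλ from -123.0° to -129.6° is -6.6°.
Midpoint longitude = -123.0° + (-6.6°)/2 = -123.0° − 3.3° = -126.3°.

-126.3°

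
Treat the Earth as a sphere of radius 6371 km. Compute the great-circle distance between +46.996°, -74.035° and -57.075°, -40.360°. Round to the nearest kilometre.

11984 km

Δλ = -40.360 − -74.035 = 33.675°.
Δφ = -57.075 − 46.996 = -104.071°.
a = sin²(Δφ/2) + cos φ₁ · cos φ₂ · sin²(Δλ/2) = 0.652666.
c = 2·atan2(√a, √(1−a)) = 1.88108 rad → d = 6371·c ≈ 11984.39 km.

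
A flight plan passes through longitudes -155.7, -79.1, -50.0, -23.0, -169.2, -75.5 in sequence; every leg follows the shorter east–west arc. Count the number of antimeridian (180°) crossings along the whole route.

0

Leg 1: -155.7° → -79.1°, shortest Δλ = 76.6° (east) — does not cross 180°.
Leg 2: -79.1° → -50.0°, shortest Δλ = 29.1° (east) — does not cross 180°.
Leg 3: -50.0° → -23.0°, shortest Δλ = 27.0° (east) — does not cross 180°.
Leg 4: -23.0° → -169.2°, shortest Δλ = -146.2° (west) — does not cross 180°.
Leg 5: -169.2° → -75.5°, shortest Δλ = 93.7° (east) — does not cross 180°.
Total crossings: 0.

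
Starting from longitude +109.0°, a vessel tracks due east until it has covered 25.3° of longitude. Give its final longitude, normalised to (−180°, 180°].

Start at +109.0°; shift +25.3° → +134.3°.
+134.3° already lies in (−180°, 180°].

+134.3°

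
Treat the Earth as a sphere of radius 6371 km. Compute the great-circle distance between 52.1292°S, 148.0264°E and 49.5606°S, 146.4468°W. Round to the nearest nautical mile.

2403 nmi

Δλ = -146.4468 − 148.0264 = -294.4732°; wrapped into (−180°, 180°]: 65.5268°.
Δφ = -49.5606 − -52.1292 = 2.5686°.
a = sin²(Δφ/2) + cos φ₁ · cos φ₂ · sin²(Δλ/2) = 0.117119.
c = 2·atan2(√a, √(1−a)) = 0.69857 rad → d = 6371·c ≈ 4450.60 km ≈ 2403.13 nmi.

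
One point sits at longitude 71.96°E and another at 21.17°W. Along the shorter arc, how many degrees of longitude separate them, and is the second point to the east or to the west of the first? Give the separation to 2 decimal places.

93.13° west

Raw difference: -21.17 − 71.96 = -93.13°.
Normalise into (−180°, 180°]: -93.13° stays -93.13°.
Negative ⇒ the second point lies to the west; separation 93.13°.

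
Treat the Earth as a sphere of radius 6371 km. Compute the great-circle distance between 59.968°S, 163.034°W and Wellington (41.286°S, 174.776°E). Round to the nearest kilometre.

Δλ = 174.776 − -163.034 = 337.810°; wrapped into (−180°, 180°]: -22.190°.
Δφ = -41.286 − -59.968 = 18.682°.
a = sin²(Δφ/2) + cos φ₁ · cos φ₂ · sin²(Δλ/2) = 0.040271.
c = 2·atan2(√a, √(1−a)) = 0.40410 rad → d = 6371·c ≈ 2574.51 km.

2575 km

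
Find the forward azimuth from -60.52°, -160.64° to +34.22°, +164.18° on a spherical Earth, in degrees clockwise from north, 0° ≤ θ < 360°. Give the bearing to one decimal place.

331.2°

Δλ = 164.18 − -160.64 = 324.82°; wrapped into (−180°, 180°]: -35.18°.
θ = atan2( sin Δλ · cos φ₂ , cos φ₁ · sin φ₂ − sin φ₁ · cos φ₂ · cos Δλ )
  = atan2(-0.47641, 0.86510) = -28.841° → normalised to [0°, 360°): 331.159°.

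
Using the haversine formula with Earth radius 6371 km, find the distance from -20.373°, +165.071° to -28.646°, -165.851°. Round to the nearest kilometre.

3073 km

Δλ = -165.851 − 165.071 = -330.922°; wrapped into (−180°, 180°]: 29.078°.
Δφ = -28.646 − -20.373 = -8.273°.
a = sin²(Δφ/2) + cos φ₁ · cos φ₂ · sin²(Δλ/2) = 0.057050.
c = 2·atan2(√a, √(1−a)) = 0.48237 rad → d = 6371·c ≈ 3073.16 km.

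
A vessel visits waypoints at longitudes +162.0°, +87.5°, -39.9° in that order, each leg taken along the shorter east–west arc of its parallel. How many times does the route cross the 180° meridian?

0

Leg 1: +162.0° → +87.5°, shortest Δλ = -74.5° (west) — does not cross 180°.
Leg 2: +87.5° → -39.9°, shortest Δλ = -127.4° (west) — does not cross 180°.
Total crossings: 0.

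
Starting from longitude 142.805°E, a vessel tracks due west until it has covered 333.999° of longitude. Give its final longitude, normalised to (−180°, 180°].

168.806°E

Start at +142.805°; shift −333.999° → -191.194°.
-191.194° lies outside (−180°, 180°]; add 360° → +168.806°.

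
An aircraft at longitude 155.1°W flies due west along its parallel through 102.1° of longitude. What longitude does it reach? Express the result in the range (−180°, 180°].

102.8°E

Start at -155.1°; shift −102.1° → -257.2°.
-257.2° lies outside (−180°, 180°]; add 360° → +102.8°.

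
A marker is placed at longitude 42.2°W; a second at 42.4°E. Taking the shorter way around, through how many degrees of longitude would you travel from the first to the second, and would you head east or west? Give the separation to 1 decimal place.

84.6° east

Raw difference: 42.4 − -42.2 = 84.6°.
Normalise into (−180°, 180°]: 84.6° stays 84.6°.
Positive ⇒ the second point lies to the east; separation 84.6°.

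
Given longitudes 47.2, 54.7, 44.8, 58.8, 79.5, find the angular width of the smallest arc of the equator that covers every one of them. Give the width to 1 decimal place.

Sort the longitudes: +44.8°, +47.2°, +54.7°, +58.8°, +79.5°.
Eastward gaps between consecutive values (wrapping around): 2.4°, 7.5°, 4.1°, 20.7°, 325.3°.
Largest gap = 325.3° ⇒ minimal covering band is its complement: 360° − 325.3° = 34.7°.
Band runs from +44.8° eastward to +79.5°.

34.7°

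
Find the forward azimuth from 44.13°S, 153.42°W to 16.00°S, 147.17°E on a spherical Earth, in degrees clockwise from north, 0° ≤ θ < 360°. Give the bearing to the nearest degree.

Δλ = 147.17 − -153.42 = 300.59°; wrapped into (−180°, 180°]: -59.41°.
θ = atan2( sin Δλ · cos φ₂ , cos φ₁ · sin φ₂ − sin φ₁ · cos φ₂ · cos Δλ )
  = atan2(-0.82748, 0.14277) = -80.211° → normalised to [0°, 360°): 279.789°.

280°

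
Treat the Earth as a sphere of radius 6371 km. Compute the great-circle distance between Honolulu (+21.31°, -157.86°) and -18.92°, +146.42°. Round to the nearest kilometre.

7534 km

Δλ = 146.42 − -157.86 = 304.28°; wrapped into (−180°, 180°]: -55.72°.
Δφ = -18.92 − 21.31 = -40.23°.
a = sin²(Δφ/2) + cos φ₁ · cos φ₂ · sin²(Δλ/2) = 0.310729.
c = 2·atan2(√a, √(1−a)) = 1.18258 rad → d = 6371·c ≈ 7534.19 km.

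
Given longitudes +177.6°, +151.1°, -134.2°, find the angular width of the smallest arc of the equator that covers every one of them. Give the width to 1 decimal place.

74.7°

Sort the longitudes: -134.2°, +151.1°, +177.6°.
Eastward gaps between consecutive values (wrapping around): 285.3°, 26.5°, 48.2°.
Largest gap = 285.3° ⇒ minimal covering band is its complement: 360° − 285.3° = 74.7°.
Band runs from +151.1° eastward to -134.2°, crossing the antimeridian.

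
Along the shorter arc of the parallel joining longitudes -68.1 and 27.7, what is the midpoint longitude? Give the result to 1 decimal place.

-20.2°

Signed shortest Δλ from -68.1° to +27.7° is +95.8°.
Midpoint longitude = -68.1° + (+95.8°)/2 = -68.1° + 47.9° = -20.2°.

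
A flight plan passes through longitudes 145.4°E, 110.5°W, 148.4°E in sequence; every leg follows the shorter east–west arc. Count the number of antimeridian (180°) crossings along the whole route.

2

Leg 1: +145.4° → -110.5°, shortest Δλ = 104.1° (east) — crosses 180°.
Leg 2: -110.5° → +148.4°, shortest Δλ = -101.1° (west) — crosses 180°.
Total crossings: 2.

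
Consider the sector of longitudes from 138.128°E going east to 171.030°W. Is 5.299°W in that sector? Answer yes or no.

No

Band width going east from +138.128° to -171.030°: ((-171.030 − 138.128) mod 360) = 50.842°.
Offset of -5.299° east of the west edge: ((-5.299 − 138.128) mod 360) = 216.573°.
216.573° > 50.842° ⇒ outside.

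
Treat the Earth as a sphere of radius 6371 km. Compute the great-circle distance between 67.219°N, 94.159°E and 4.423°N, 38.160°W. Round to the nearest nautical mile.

Δλ = -38.160 − 94.159 = -132.319°.
Δφ = 4.423 − 67.219 = -62.796°.
a = sin²(Δφ/2) + cos φ₁ · cos φ₂ · sin²(Δλ/2) = 0.594406.
c = 2·atan2(√a, √(1−a)) = 1.76075 rad → d = 6371·c ≈ 11217.73 km ≈ 6057.09 nmi.

6057 nmi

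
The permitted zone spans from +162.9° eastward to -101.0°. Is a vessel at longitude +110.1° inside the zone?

No

Band width going east from +162.9° to -101.0°: ((-101.0 − 162.9) mod 360) = 96.1°.
Offset of +110.1° east of the west edge: ((110.1 − 162.9) mod 360) = 307.2°.
307.2° > 96.1° ⇒ outside.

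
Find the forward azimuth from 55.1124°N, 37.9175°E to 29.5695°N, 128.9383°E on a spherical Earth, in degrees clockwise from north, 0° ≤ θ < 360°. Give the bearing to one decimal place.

71.3°

Δλ = 128.9383 − 37.9175 = 91.0208°.
θ = atan2( sin Δλ · cos φ₂ , cos φ₁ · sin φ₂ − sin φ₁ · cos φ₂ · cos Δλ )
  = atan2(0.86962, 0.29496) = 71.264° → normalised to [0°, 360°): 71.264°.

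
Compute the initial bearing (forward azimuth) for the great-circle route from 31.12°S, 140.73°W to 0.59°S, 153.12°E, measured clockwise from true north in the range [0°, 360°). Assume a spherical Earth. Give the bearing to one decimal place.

Δλ = 153.12 − -140.73 = 293.85°; wrapped into (−180°, 180°]: -66.15°.
θ = atan2( sin Δλ · cos φ₂ , cos φ₁ · sin φ₂ − sin φ₁ · cos φ₂ · cos Δλ )
  = atan2(-0.91456, 0.20015) = -77.655° → normalised to [0°, 360°): 282.345°.

282.3°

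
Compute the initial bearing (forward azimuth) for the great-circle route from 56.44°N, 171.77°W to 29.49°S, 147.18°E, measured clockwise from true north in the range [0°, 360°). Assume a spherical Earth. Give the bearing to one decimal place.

Δλ = 147.18 − -171.77 = 318.95°; wrapped into (−180°, 180°]: -41.05°.
θ = atan2( sin Δλ · cos φ₂ , cos φ₁ · sin φ₂ − sin φ₁ · cos φ₂ · cos Δλ )
  = atan2(-0.57163, -0.81914) = -145.091° → normalised to [0°, 360°): 214.909°.

214.9°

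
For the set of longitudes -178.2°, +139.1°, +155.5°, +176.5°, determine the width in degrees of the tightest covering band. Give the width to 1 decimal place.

42.7°

Sort the longitudes: -178.2°, +139.1°, +155.5°, +176.5°.
Eastward gaps between consecutive values (wrapping around): 317.3°, 16.4°, 21.0°, 5.3°.
Largest gap = 317.3° ⇒ minimal covering band is its complement: 360° − 317.3° = 42.7°.
Band runs from +139.1° eastward to -178.2°, crossing the antimeridian.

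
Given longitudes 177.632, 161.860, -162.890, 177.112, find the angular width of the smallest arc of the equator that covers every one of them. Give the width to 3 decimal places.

Sort the longitudes: -162.890°, +161.860°, +177.112°, +177.632°.
Eastward gaps between consecutive values (wrapping around): 324.750°, 15.252°, 0.520°, 19.478°.
Largest gap = 324.750° ⇒ minimal covering band is its complement: 360° − 324.750° = 35.250°.
Band runs from +161.860° eastward to -162.890°, crossing the antimeridian.

35.250°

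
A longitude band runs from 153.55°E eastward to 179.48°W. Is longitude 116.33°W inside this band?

No

Band width going east from +153.55° to -179.48°: ((-179.48 − 153.55) mod 360) = 26.97°.
Offset of -116.33° east of the west edge: ((-116.33 − 153.55) mod 360) = 90.12°.
90.12° > 26.97° ⇒ outside.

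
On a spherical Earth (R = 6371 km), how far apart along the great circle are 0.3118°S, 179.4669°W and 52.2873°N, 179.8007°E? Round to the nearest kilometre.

5849 km

Δλ = 179.8007 − -179.4669 = 359.2676°; wrapped into (−180°, 180°]: -0.7324°.
Δφ = 52.2873 − -0.3118 = 52.5991°.
a = sin²(Δφ/2) + cos φ₁ · cos φ₂ · sin²(Δλ/2) = 0.196331.
c = 2·atan2(√a, √(1−a)) = 0.91809 rad → d = 6371·c ≈ 5849.15 km.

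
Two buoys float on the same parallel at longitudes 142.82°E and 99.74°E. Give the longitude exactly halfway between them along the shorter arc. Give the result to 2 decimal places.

Signed shortest Δλ from +142.82° to +99.74° is -43.08°.
Midpoint longitude = +142.82° + (-43.08°)/2 = +142.82° − 21.54° = +121.28°.

121.28°E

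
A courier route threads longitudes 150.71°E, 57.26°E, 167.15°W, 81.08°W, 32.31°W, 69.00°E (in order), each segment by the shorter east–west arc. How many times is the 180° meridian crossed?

Leg 1: +150.71° → +57.26°, shortest Δλ = -93.45° (west) — does not cross 180°.
Leg 2: +57.26° → -167.15°, shortest Δλ = 135.59° (east) — crosses 180°.
Leg 3: -167.15° → -81.08°, shortest Δλ = 86.07° (east) — does not cross 180°.
Leg 4: -81.08° → -32.31°, shortest Δλ = 48.77° (east) — does not cross 180°.
Leg 5: -32.31° → +69.00°, shortest Δλ = 101.31° (east) — does not cross 180°.
Total crossings: 1.

1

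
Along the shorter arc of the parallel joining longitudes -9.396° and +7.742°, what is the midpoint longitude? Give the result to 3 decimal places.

Signed shortest Δλ from -9.396° to +7.742° is +17.138°.
Midpoint longitude = -9.396° + (+17.138°)/2 = -9.396° + 8.569° = -0.827°.

-0.827°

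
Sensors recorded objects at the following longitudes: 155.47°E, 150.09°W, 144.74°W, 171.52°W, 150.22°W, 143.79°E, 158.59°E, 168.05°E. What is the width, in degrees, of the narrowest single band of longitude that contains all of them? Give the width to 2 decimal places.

71.47°

Sort the longitudes: -171.52°, -150.22°, -150.09°, -144.74°, +143.79°, +155.47°, +158.59°, +168.05°.
Eastward gaps between consecutive values (wrapping around): 21.30°, 0.13°, 5.35°, 288.53°, 11.68°, 3.12°, 9.46°, 20.43°.
Largest gap = 288.53° ⇒ minimal covering band is its complement: 360° − 288.53° = 71.47°.
Band runs from +143.79° eastward to -144.74°, crossing the antimeridian.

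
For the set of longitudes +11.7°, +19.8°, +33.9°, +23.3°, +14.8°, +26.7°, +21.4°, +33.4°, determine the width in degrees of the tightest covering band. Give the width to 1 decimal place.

Sort the longitudes: +11.7°, +14.8°, +19.8°, +21.4°, +23.3°, +26.7°, +33.4°, +33.9°.
Eastward gaps between consecutive values (wrapping around): 3.1°, 5.0°, 1.6°, 1.9°, 3.4°, 6.7°, 0.5°, 337.8°.
Largest gap = 337.8° ⇒ minimal covering band is its complement: 360° − 337.8° = 22.2°.
Band runs from +11.7° eastward to +33.9°.

22.2°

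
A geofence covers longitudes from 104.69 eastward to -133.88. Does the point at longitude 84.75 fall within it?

Band width going east from +104.69° to -133.88°: ((-133.88 − 104.69) mod 360) = 121.43°.
Offset of +84.75° east of the west edge: ((84.75 − 104.69) mod 360) = 340.06°.
340.06° > 121.43° ⇒ outside.

No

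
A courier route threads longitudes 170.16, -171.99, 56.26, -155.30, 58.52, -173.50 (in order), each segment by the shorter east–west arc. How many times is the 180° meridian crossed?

5

Leg 1: +170.16° → -171.99°, shortest Δλ = 17.85° (east) — crosses 180°.
Leg 2: -171.99° → +56.26°, shortest Δλ = -131.75° (west) — crosses 180°.
Leg 3: +56.26° → -155.30°, shortest Δλ = 148.44° (east) — crosses 180°.
Leg 4: -155.30° → +58.52°, shortest Δλ = -146.18° (west) — crosses 180°.
Leg 5: +58.52° → -173.50°, shortest Δλ = 127.98° (east) — crosses 180°.
Total crossings: 5.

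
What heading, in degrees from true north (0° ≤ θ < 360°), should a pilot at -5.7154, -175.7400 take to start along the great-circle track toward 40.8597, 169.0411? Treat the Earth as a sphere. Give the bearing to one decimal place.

344.7°

Δλ = 169.0411 − -175.7400 = 344.7811°; wrapped into (−180°, 180°]: -15.2189°.
θ = atan2( sin Δλ · cos φ₂ , cos φ₁ · sin φ₂ − sin φ₁ · cos φ₂ · cos Δλ )
  = atan2(-0.19854, 0.72363) = -15.342° → normalised to [0°, 360°): 344.658°.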